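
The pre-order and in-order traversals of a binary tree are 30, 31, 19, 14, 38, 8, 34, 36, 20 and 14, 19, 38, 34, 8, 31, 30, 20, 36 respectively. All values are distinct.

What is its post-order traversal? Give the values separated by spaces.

14 34 8 38 19 31 20 36 30

The first element of pre-order is the root; it splits in-order into left and right subtrees.
Root 30: left subtree has 6 nodes {14, 19, 38, 34, 8, 31}, right has 2 {20, 36}.
  Root 31: left subtree has 5 nodes {14, 19, 38, 34, 8}, right has 0 { }.
    Root 19: left subtree has 1 node {14}, right has 3 {38, 34, 8}.
      Root 38: left subtree has 0 nodes { }, right has 2 {34, 8}.
        Root 8: left subtree has 1 node {34}, right has 0 { }.
  Root 36: left subtree has 1 node {20}, right has 0 { }.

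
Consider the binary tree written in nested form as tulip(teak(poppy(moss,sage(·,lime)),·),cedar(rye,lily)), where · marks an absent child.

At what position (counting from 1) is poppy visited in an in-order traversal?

In-order visits the left subtree, then the node, then the right subtree.
At tulip: go left to teak.
  At teak: go left to poppy.
    At poppy: go left to moss.
      moss is a leaf — visit moss.
    Visit poppy.
    At poppy: go right to sage.
      At sage: no left child.
      Visit sage.
      At sage: go right to lime.
        lime is a leaf — visit lime.
  Visit teak.
  At teak: no right child.
Visit tulip.
At tulip: go right to cedar.
  At cedar: go left to rye.
    rye is a leaf — visit rye.
  Visit cedar.
  At cedar: go right to lily.
    lily is a leaf — visit lily.
Full in-order sequence: moss, poppy, sage, lime, teak, tulip, rye, cedar, lily.

2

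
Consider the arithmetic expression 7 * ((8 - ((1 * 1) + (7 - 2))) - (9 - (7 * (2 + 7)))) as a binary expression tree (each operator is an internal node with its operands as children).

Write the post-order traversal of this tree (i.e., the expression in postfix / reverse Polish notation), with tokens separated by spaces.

Post-order on an expression tree gives postfix notation: for each operator, emit left operand, right operand, then the operator.

7 8 1 1 * 7 2 - + - 9 7 2 7 + * - - *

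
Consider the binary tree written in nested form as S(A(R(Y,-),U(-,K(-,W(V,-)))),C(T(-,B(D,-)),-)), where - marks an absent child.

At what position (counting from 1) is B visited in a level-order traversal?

9

Level-order visits nodes level by level from the root, left to right within each level.
Level 0: S
Level 1: A, C
Level 2: R, U, T
Level 3: Y, K, B
Level 4: W, D
Level 5: V
Full level-order sequence: S, A, C, R, U, T, Y, K, B, W, D, V.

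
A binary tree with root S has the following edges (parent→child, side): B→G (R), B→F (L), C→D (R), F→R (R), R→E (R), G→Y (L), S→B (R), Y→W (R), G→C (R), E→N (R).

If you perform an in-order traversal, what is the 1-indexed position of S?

In-order visits the left subtree, then the node, then the right subtree.
At S: no left child.
Visit S.
At S: go right to B.
  At B: go left to F.
    At F: no left child.
    Visit F.
    At F: go right to R.
      At R: no left child.
      Visit R.
      At R: go right to E.
        At E: no left child.
        Visit E.
        At E: go right to N.
          N is a leaf — visit N.
  Visit B.
  At B: go right to G.
    At G: go left to Y.
      At Y: no left child.
      Visit Y.
      At Y: go right to W.
        W is a leaf — visit W.
    Visit G.
    At G: go right to C.
      At C: no left child.
      Visit C.
      At C: go right to D.
        D is a leaf — visit D.
Full in-order sequence: S, F, R, E, N, B, Y, W, G, C, D.

1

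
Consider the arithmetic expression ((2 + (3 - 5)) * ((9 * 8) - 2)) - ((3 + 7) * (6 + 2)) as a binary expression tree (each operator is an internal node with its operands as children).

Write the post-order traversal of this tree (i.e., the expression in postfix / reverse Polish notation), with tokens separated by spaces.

Post-order on an expression tree gives postfix notation: for each operator, emit left operand, right operand, then the operator.

2 3 5 - + 9 8 * 2 - * 3 7 + 6 2 + * -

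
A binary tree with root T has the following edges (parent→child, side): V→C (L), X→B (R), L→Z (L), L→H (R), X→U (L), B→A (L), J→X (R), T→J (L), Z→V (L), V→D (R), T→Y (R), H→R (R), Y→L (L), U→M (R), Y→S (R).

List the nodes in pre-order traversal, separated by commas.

T, J, X, U, M, B, A, Y, L, Z, V, C, D, H, R, S

Pre-order visits the node, then its left subtree, then its right subtree.
Visit T.
At T: go left to J.
  Visit J.
  At J: no left child.
  At J: go right to X.
    Visit X.
    At X: go left to U.
      Visit U.
      At U: no left child.
      At U: go right to M.
        M is a leaf — visit M.
    At X: go right to B.
      Visit B.
      At B: go left to A.
        A is a leaf — visit A.
      At B: no right child.
At T: go right to Y.
  Visit Y.
  At Y: go left to L.
    Visit L.
    At L: go left to Z.
      Visit Z.
      At Z: go left to V.
        Visit V.
        At V: go left to C.
          C is a leaf — visit C.
        At V: go right to D.
          D is a leaf — visit D.
      At Z: no right child.
    At L: go right to H.
      Visit H.
      At H: no left child.
      At H: go right to R.
        R is a leaf — visit R.
  At Y: go right to S.
    S is a leaf — visit S.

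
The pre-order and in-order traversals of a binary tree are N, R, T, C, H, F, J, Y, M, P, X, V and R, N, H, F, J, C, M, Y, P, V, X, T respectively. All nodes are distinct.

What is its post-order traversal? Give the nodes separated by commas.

The first element of pre-order is the root; it splits in-order into left and right subtrees.
Root N: left subtree has 1 node {R}, right has 10 {H, F, J, C, M, Y, P, V, X, T}.
  Root T: left subtree has 9 nodes {H, F, J, C, M, Y, P, V, X}, right has 0 { }.
    Root C: left subtree has 3 nodes {H, F, J}, right has 5 {M, Y, P, V, X}.
      Root H: left subtree has 0 nodes { }, right has 2 {F, J}.
        Root F: left subtree has 0 nodes { }, right has 1 {J}.
      Root Y: left subtree has 1 node {M}, right has 3 {P, V, X}.
        Root P: left subtree has 0 nodes { }, right has 2 {V, X}.
          Root X: left subtree has 1 node {V}, right has 0 { }.

R, J, F, H, M, V, X, P, Y, C, T, N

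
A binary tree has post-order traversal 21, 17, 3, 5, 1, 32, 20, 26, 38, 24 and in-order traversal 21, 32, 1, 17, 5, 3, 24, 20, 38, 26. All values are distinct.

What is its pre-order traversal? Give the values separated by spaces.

24 32 21 1 5 17 3 38 20 26

The last element of post-order is the root; it splits in-order into left and right subtrees.
Root 24: left subtree has 6 nodes {21, 32, 1, 17, 5, 3}, right has 3 {20, 38, 26}.
  Root 32: left subtree has 1 node {21}, right has 4 {1, 17, 5, 3}.
    Root 1: left subtree has 0 nodes { }, right has 3 {17, 5, 3}.
      Root 5: left subtree has 1 node {17}, right has 1 {3}.
  Root 38: left subtree has 1 node {20}, right has 1 {26}.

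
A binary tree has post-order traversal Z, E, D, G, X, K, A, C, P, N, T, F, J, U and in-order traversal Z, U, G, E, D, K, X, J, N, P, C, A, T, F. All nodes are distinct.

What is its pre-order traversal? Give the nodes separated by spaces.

U Z J K G D E X F T N P C A

The last element of post-order is the root; it splits in-order into left and right subtrees.
Root U: left subtree has 1 node {Z}, right has 12 {G, E, D, K, X, J, N, P, C, A, T, F}.
  Root J: left subtree has 5 nodes {G, E, D, K, X}, right has 6 {N, P, C, A, T, F}.
    Root K: left subtree has 3 nodes {G, E, D}, right has 1 {X}.
      Root G: left subtree has 0 nodes { }, right has 2 {E, D}.
        Root D: left subtree has 1 node {E}, right has 0 { }.
    Root F: left subtree has 5 nodes {N, P, C, A, T}, right has 0 { }.
      Root T: left subtree has 4 nodes {N, P, C, A}, right has 0 { }.
        Root N: left subtree has 0 nodes { }, right has 3 {P, C, A}.
          Root P: left subtree has 0 nodes { }, right has 2 {C, A}.
            Root C: left subtree has 0 nodes { }, right has 1 {A}.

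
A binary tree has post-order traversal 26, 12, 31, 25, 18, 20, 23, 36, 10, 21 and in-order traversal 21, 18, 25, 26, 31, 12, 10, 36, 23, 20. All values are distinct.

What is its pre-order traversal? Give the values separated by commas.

The last element of post-order is the root; it splits in-order into left and right subtrees.
Root 21: left subtree has 0 nodes { }, right has 9 {18, 25, 26, 31, 12, 10, 36, 23, 20}.
  Root 10: left subtree has 5 nodes {18, 25, 26, 31, 12}, right has 3 {36, 23, 20}.
    Root 18: left subtree has 0 nodes { }, right has 4 {25, 26, 31, 12}.
      Root 25: left subtree has 0 nodes { }, right has 3 {26, 31, 12}.
        Root 31: left subtree has 1 node {26}, right has 1 {12}.
    Root 36: left subtree has 0 nodes { }, right has 2 {23, 20}.
      Root 23: left subtree has 0 nodes { }, right has 1 {20}.

21, 10, 18, 25, 31, 26, 12, 36, 23, 20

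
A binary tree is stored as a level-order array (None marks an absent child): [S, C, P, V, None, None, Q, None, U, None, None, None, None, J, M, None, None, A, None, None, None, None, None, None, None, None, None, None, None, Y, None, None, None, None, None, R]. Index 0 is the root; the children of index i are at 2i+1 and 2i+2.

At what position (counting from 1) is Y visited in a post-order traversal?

Post-order visits the left subtree, then the right subtree, then the node.
At S: go left to C.
  At C: go left to V.
    At V: no left child.
    At V: go right to U.
      At U: go left to A.
        At A: go left to R.
          R is a leaf — visit R.
        At A: no right child.
        Visit A.
      At U: no right child.
      Visit U.
    Visit V.
  At C: no right child.
  Visit C.
At S: go right to P.
  At P: no left child.
  At P: go right to Q.
    At Q: go left to J.
      J is a leaf — visit J.
    At Q: go right to M.
      At M: go left to Y.
        Y is a leaf — visit Y.
      At M: no right child.
      Visit M.
    Visit Q.
  Visit P.
Visit S.
Full post-order sequence: R, A, U, V, C, J, Y, M, Q, P, S.

7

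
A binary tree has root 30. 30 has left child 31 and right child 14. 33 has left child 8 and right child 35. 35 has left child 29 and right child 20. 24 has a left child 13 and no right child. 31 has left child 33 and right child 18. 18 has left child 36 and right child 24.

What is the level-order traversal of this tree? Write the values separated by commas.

Level-order visits nodes level by level from the root, left to right within each level.
Level 0: 30
Level 1: 31, 14
Level 2: 33, 18
Level 3: 8, 35, 36, 24
Level 4: 29, 20, 13

30, 31, 14, 33, 18, 8, 35, 36, 24, 29, 20, 13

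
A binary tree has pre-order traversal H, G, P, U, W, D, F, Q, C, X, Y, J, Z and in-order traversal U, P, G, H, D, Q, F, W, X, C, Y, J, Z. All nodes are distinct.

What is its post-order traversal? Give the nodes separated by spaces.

The first element of pre-order is the root; it splits in-order into left and right subtrees.
Root H: left subtree has 3 nodes {U, P, G}, right has 9 {D, Q, F, W, X, C, Y, J, Z}.
  Root G: left subtree has 2 nodes {U, P}, right has 0 { }.
    Root P: left subtree has 1 node {U}, right has 0 { }.
  Root W: left subtree has 3 nodes {D, Q, F}, right has 5 {X, C, Y, J, Z}.
    Root D: left subtree has 0 nodes { }, right has 2 {Q, F}.
      Root F: left subtree has 1 node {Q}, right has 0 { }.
    Root C: left subtree has 1 node {X}, right has 3 {Y, J, Z}.
      Root Y: left subtree has 0 nodes { }, right has 2 {J, Z}.
        Root J: left subtree has 0 nodes { }, right has 1 {Z}.

U P G Q F D X Z J Y C W H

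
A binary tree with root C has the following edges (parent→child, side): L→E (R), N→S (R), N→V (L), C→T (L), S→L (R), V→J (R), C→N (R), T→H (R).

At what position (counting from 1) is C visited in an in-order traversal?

3

In-order visits the left subtree, then the node, then the right subtree.
At C: go left to T.
  At T: no left child.
  Visit T.
  At T: go right to H.
    H is a leaf — visit H.
Visit C.
At C: go right to N.
  At N: go left to V.
    At V: no left child.
    Visit V.
    At V: go right to J.
      J is a leaf — visit J.
  Visit N.
  At N: go right to S.
    At S: no left child.
    Visit S.
    At S: go right to L.
      At L: no left child.
      Visit L.
      At L: go right to E.
        E is a leaf — visit E.
Full in-order sequence: T, H, C, V, J, N, S, L, E.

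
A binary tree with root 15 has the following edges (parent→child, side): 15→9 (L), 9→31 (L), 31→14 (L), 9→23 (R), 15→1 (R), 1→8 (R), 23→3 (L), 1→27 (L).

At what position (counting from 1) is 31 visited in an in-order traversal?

In-order visits the left subtree, then the node, then the right subtree.
At 15: go left to 9.
  At 9: go left to 31.
    At 31: go left to 14.
      14 is a leaf — visit 14.
    Visit 31.
    At 31: no right child.
  Visit 9.
  At 9: go right to 23.
    At 23: go left to 3.
      3 is a leaf — visit 3.
    Visit 23.
    At 23: no right child.
Visit 15.
At 15: go right to 1.
  At 1: go left to 27.
    27 is a leaf — visit 27.
  Visit 1.
  At 1: go right to 8.
    8 is a leaf — visit 8.
Full in-order sequence: 14, 31, 9, 3, 23, 15, 27, 1, 8.

2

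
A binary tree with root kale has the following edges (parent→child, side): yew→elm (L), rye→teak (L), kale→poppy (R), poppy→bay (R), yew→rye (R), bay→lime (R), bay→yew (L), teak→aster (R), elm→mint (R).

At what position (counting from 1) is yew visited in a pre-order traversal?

Pre-order visits the node, then its left subtree, then its right subtree.
Visit kale.
At kale: no left child.
At kale: go right to poppy.
  Visit poppy.
  At poppy: no left child.
  At poppy: go right to bay.
    Visit bay.
    At bay: go left to yew.
      Visit yew.
      At yew: go left to elm.
        Visit elm.
        At elm: no left child.
        At elm: go right to mint.
          mint is a leaf — visit mint.
      At yew: go right to rye.
        Visit rye.
        At rye: go left to teak.
          Visit teak.
          At teak: no left child.
          At teak: go right to aster.
            aster is a leaf — visit aster.
        At rye: no right child.
    At bay: go right to lime.
      lime is a leaf — visit lime.
Full pre-order sequence: kale, poppy, bay, yew, elm, mint, rye, teak, aster, lime.

4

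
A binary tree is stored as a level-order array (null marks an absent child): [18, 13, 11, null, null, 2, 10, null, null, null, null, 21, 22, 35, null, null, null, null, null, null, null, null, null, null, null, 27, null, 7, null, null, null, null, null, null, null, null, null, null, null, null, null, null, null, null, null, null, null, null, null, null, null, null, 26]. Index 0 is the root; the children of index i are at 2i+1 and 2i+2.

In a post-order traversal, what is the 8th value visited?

Post-order visits the left subtree, then the right subtree, then the node.
At 18: go left to 13.
  13 is a leaf — visit 13.
At 18: go right to 11.
  At 11: go left to 2.
    At 2: go left to 21.
      21 is a leaf — visit 21.
    At 2: go right to 22.
      At 22: go left to 27.
        At 27: no left child.
        At 27: go right to 26.
          26 is a leaf — visit 26.
        Visit 27.
      At 22: no right child.
      Visit 22.
    Visit 2.
  At 11: go right to 10.
    At 10: go left to 35.
      At 35: go left to 7.
        7 is a leaf — visit 7.
      At 35: no right child.
      Visit 35.
    At 10: no right child.
    Visit 10.
  Visit 11.
Visit 18.
Full post-order sequence: 13, 21, 26, 27, 22, 2, 7, 35, 10, 11, 18.

35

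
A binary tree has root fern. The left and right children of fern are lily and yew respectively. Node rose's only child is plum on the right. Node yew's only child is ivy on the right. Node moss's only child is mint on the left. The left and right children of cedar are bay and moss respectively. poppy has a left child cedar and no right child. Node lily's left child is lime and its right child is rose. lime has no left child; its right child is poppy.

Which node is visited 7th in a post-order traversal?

plum

Post-order visits the left subtree, then the right subtree, then the node.
At fern: go left to lily.
  At lily: go left to lime.
    At lime: no left child.
    At lime: go right to poppy.
      At poppy: go left to cedar.
        At cedar: go left to bay.
          bay is a leaf — visit bay.
        At cedar: go right to moss.
          At moss: go left to mint.
            mint is a leaf — visit mint.
          At moss: no right child.
          Visit moss.
        Visit cedar.
      At poppy: no right child.
      Visit poppy.
    Visit lime.
  At lily: go right to rose.
    At rose: no left child.
    At rose: go right to plum.
      plum is a leaf — visit plum.
    Visit rose.
  Visit lily.
At fern: go right to yew.
  At yew: no left child.
  At yew: go right to ivy.
    ivy is a leaf — visit ivy.
  Visit yew.
Visit fern.
Full post-order sequence: bay, mint, moss, cedar, poppy, lime, plum, rose, lily, ivy, yew, fern.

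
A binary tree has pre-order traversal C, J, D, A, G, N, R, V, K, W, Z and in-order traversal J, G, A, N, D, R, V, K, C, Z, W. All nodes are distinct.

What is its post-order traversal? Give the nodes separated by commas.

G, N, A, K, V, R, D, J, Z, W, C

The first element of pre-order is the root; it splits in-order into left and right subtrees.
Root C: left subtree has 8 nodes {J, G, A, N, D, R, V, K}, right has 2 {Z, W}.
  Root J: left subtree has 0 nodes { }, right has 7 {G, A, N, D, R, V, K}.
    Root D: left subtree has 3 nodes {G, A, N}, right has 3 {R, V, K}.
      Root A: left subtree has 1 node {G}, right has 1 {N}.
      Root R: left subtree has 0 nodes { }, right has 2 {V, K}.
        Root V: left subtree has 0 nodes { }, right has 1 {K}.
  Root W: left subtree has 1 node {Z}, right has 0 { }.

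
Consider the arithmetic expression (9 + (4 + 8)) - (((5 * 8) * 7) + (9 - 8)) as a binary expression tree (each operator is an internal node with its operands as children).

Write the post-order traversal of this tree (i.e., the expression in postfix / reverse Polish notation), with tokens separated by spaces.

Post-order on an expression tree gives postfix notation: for each operator, emit left operand, right operand, then the operator.

9 4 8 + + 5 8 * 7 * 9 8 - + -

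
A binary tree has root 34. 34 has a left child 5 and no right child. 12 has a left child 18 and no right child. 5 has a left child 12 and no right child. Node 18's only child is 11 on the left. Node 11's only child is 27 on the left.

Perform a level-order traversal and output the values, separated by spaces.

Level-order visits nodes level by level from the root, left to right within each level.
Level 0: 34
Level 1: 5
Level 2: 12
Level 3: 18
Level 4: 11
Level 5: 27

34 5 12 18 11 27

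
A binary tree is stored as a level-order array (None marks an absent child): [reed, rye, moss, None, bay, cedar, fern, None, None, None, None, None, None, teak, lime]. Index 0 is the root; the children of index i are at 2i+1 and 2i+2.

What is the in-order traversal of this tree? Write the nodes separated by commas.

rye, bay, reed, cedar, moss, teak, fern, lime

In-order visits the left subtree, then the node, then the right subtree.
At reed: go left to rye.
  At rye: no left child.
  Visit rye.
  At rye: go right to bay.
    bay is a leaf — visit bay.
Visit reed.
At reed: go right to moss.
  At moss: go left to cedar.
    cedar is a leaf — visit cedar.
  Visit moss.
  At moss: go right to fern.
    At fern: go left to teak.
      teak is a leaf — visit teak.
    Visit fern.
    At fern: go right to lime.
      lime is a leaf — visit lime.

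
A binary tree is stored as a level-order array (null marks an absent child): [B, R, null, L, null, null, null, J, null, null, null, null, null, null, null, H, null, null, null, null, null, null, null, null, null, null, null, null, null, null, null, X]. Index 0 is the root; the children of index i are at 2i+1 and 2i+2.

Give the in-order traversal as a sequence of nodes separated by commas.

In-order visits the left subtree, then the node, then the right subtree.
At B: go left to R.
  At R: go left to L.
    At L: go left to J.
      At J: go left to H.
        At H: go left to X.
          X is a leaf — visit X.
        Visit H.
        At H: no right child.
      Visit J.
      At J: no right child.
    Visit L.
    At L: no right child.
  Visit R.
  At R: no right child.
Visit B.
At B: no right child.

X, H, J, L, R, B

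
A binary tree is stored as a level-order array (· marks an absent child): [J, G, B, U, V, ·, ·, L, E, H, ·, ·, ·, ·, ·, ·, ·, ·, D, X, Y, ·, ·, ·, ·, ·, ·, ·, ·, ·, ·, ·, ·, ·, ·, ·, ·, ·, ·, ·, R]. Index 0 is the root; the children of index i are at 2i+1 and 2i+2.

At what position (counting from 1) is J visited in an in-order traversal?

In-order visits the left subtree, then the node, then the right subtree.
At J: go left to G.
  At G: go left to U.
    At U: go left to L.
      L is a leaf — visit L.
    Visit U.
    At U: go right to E.
      At E: no left child.
      Visit E.
      At E: go right to D.
        D is a leaf — visit D.
  Visit G.
  At G: go right to V.
    At V: go left to H.
      At H: go left to X.
        At X: no left child.
        Visit X.
        At X: go right to R.
          R is a leaf — visit R.
      Visit H.
      At H: go right to Y.
        Y is a leaf — visit Y.
    Visit V.
    At V: no right child.
Visit J.
At J: go right to B.
  B is a leaf — visit B.
Full in-order sequence: L, U, E, D, G, X, R, H, Y, V, J, B.

11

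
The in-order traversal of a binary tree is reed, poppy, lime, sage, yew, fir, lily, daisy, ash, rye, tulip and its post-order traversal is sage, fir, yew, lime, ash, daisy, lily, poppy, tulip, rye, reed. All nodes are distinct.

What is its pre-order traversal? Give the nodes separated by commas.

The last element of post-order is the root; it splits in-order into left and right subtrees.
Root reed: left subtree has 0 nodes { }, right has 10 {poppy, lime, sage, yew, fir, lily, daisy, ash, rye, tulip}.
  Root rye: left subtree has 8 nodes {poppy, lime, sage, yew, fir, lily, daisy, ash}, right has 1 {tulip}.
    Root poppy: left subtree has 0 nodes { }, right has 7 {lime, sage, yew, fir, lily, daisy, ash}.
      Root lily: left subtree has 4 nodes {lime, sage, yew, fir}, right has 2 {daisy, ash}.
        Root lime: left subtree has 0 nodes { }, right has 3 {sage, yew, fir}.
          Root yew: left subtree has 1 node {sage}, right has 1 {fir}.
        Root daisy: left subtree has 0 nodes { }, right has 1 {ash}.

reed, rye, poppy, lily, lime, yew, sage, fir, daisy, ash, tulip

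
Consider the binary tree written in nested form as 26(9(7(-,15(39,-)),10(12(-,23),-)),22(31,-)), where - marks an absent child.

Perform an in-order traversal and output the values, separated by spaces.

7 39 15 9 12 23 10 26 31 22

In-order visits the left subtree, then the node, then the right subtree.
At 26: go left to 9.
  At 9: go left to 7.
    At 7: no left child.
    Visit 7.
    At 7: go right to 15.
      At 15: go left to 39.
        39 is a leaf — visit 39.
      Visit 15.
      At 15: no right child.
  Visit 9.
  At 9: go right to 10.
    At 10: go left to 12.
      At 12: no left child.
      Visit 12.
      At 12: go right to 23.
        23 is a leaf — visit 23.
    Visit 10.
    At 10: no right child.
Visit 26.
At 26: go right to 22.
  At 22: go left to 31.
    31 is a leaf — visit 31.
  Visit 22.
  At 22: no right child.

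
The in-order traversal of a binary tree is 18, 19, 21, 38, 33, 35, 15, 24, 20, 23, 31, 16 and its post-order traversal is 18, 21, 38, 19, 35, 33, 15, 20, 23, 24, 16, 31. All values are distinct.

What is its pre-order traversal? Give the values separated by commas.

The last element of post-order is the root; it splits in-order into left and right subtrees.
Root 31: left subtree has 10 nodes {18, 19, 21, 38, 33, 35, 15, 24, 20, 23}, right has 1 {16}.
  Root 24: left subtree has 7 nodes {18, 19, 21, 38, 33, 35, 15}, right has 2 {20, 23}.
    Root 15: left subtree has 6 nodes {18, 19, 21, 38, 33, 35}, right has 0 { }.
      Root 33: left subtree has 4 nodes {18, 19, 21, 38}, right has 1 {35}.
        Root 19: left subtree has 1 node {18}, right has 2 {21, 38}.
          Root 38: left subtree has 1 node {21}, right has 0 { }.
    Root 23: left subtree has 1 node {20}, right has 0 { }.

31, 24, 15, 33, 19, 18, 38, 21, 35, 23, 20, 16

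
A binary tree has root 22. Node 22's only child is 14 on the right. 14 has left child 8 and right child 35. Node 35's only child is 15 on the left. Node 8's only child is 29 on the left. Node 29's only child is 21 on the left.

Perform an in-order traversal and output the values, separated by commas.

In-order visits the left subtree, then the node, then the right subtree.
At 22: no left child.
Visit 22.
At 22: go right to 14.
  At 14: go left to 8.
    At 8: go left to 29.
      At 29: go left to 21.
        21 is a leaf — visit 21.
      Visit 29.
      At 29: no right child.
    Visit 8.
    At 8: no right child.
  Visit 14.
  At 14: go right to 35.
    At 35: go left to 15.
      15 is a leaf — visit 15.
    Visit 35.
    At 35: no right child.

22, 21, 29, 8, 14, 15, 35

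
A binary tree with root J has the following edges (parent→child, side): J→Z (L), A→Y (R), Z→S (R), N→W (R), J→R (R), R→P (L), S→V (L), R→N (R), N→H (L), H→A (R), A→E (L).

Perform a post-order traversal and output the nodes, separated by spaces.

Post-order visits the left subtree, then the right subtree, then the node.
At J: go left to Z.
  At Z: no left child.
  At Z: go right to S.
    At S: go left to V.
      V is a leaf — visit V.
    At S: no right child.
    Visit S.
  Visit Z.
At J: go right to R.
  At R: go left to P.
    P is a leaf — visit P.
  At R: go right to N.
    At N: go left to H.
      At H: no left child.
      At H: go right to A.
        At A: go left to E.
          E is a leaf — visit E.
        At A: go right to Y.
          Y is a leaf — visit Y.
        Visit A.
      Visit H.
    At N: go right to W.
      W is a leaf — visit W.
    Visit N.
  Visit R.
Visit J.

V S Z P E Y A H W N R J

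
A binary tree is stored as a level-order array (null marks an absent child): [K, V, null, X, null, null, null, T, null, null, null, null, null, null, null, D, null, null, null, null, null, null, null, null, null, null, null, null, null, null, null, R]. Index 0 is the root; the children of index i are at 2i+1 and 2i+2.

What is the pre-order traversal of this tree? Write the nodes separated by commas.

K, V, X, T, D, R

Pre-order visits the node, then its left subtree, then its right subtree.
Visit K.
At K: go left to V.
  Visit V.
  At V: go left to X.
    Visit X.
    At X: go left to T.
      Visit T.
      At T: go left to D.
        Visit D.
        At D: go left to R.
          R is a leaf — visit R.
        At D: no right child.
      At T: no right child.
    At X: no right child.
  At V: no right child.
At K: no right child.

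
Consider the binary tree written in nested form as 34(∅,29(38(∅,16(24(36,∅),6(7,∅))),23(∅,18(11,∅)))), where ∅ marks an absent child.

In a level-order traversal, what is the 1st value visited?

34

Level-order visits nodes level by level from the root, left to right within each level.
Level 0: 34
Level 1: 29
Level 2: 38, 23
Level 3: 16, 18
Level 4: 24, 6, 11
Level 5: 36, 7
Full level-order sequence: 34, 29, 38, 23, 16, 18, 24, 6, 11, 36, 7.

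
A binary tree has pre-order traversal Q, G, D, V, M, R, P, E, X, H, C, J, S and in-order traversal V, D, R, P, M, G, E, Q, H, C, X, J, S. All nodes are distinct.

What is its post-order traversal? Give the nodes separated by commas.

The first element of pre-order is the root; it splits in-order into left and right subtrees.
Root Q: left subtree has 7 nodes {V, D, R, P, M, G, E}, right has 5 {H, C, X, J, S}.
  Root G: left subtree has 5 nodes {V, D, R, P, M}, right has 1 {E}.
    Root D: left subtree has 1 node {V}, right has 3 {R, P, M}.
      Root M: left subtree has 2 nodes {R, P}, right has 0 { }.
        Root R: left subtree has 0 nodes { }, right has 1 {P}.
  Root X: left subtree has 2 nodes {H, C}, right has 2 {J, S}.
    Root H: left subtree has 0 nodes { }, right has 1 {C}.
    Root J: left subtree has 0 nodes { }, right has 1 {S}.

V, P, R, M, D, E, G, C, H, S, J, X, Q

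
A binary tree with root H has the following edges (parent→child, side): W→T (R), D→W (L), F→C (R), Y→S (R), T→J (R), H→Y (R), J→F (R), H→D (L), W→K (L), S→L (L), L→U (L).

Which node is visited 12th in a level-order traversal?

Level-order visits nodes level by level from the root, left to right within each level.
Level 0: H
Level 1: D, Y
Level 2: W, S
Level 3: K, T, L
Level 4: J, U
Level 5: F
Level 6: C
Full level-order sequence: H, D, Y, W, S, K, T, L, J, U, F, C.

C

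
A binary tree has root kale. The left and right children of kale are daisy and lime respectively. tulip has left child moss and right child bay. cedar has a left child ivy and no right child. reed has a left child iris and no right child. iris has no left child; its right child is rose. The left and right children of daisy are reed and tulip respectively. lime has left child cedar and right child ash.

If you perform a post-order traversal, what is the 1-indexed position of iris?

Post-order visits the left subtree, then the right subtree, then the node.
At kale: go left to daisy.
  At daisy: go left to reed.
    At reed: go left to iris.
      At iris: no left child.
      At iris: go right to rose.
        rose is a leaf — visit rose.
      Visit iris.
    At reed: no right child.
    Visit reed.
  At daisy: go right to tulip.
    At tulip: go left to moss.
      moss is a leaf — visit moss.
    At tulip: go right to bay.
      bay is a leaf — visit bay.
    Visit tulip.
  Visit daisy.
At kale: go right to lime.
  At lime: go left to cedar.
    At cedar: go left to ivy.
      ivy is a leaf — visit ivy.
    At cedar: no right child.
    Visit cedar.
  At lime: go right to ash.
    ash is a leaf — visit ash.
  Visit lime.
Visit kale.
Full post-order sequence: rose, iris, reed, moss, bay, tulip, daisy, ivy, cedar, ash, lime, kale.

2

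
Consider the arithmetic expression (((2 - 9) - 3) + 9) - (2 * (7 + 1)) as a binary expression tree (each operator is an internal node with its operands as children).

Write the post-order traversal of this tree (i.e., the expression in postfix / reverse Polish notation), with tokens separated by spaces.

2 9 - 3 - 9 + 2 7 1 + * -

Post-order on an expression tree gives postfix notation: for each operator, emit left operand, right operand, then the operator.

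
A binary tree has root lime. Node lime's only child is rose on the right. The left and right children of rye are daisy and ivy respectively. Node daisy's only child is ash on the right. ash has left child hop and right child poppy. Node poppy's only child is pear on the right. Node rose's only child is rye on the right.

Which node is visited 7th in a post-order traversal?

rye

Post-order visits the left subtree, then the right subtree, then the node.
At lime: no left child.
At lime: go right to rose.
  At rose: no left child.
  At rose: go right to rye.
    At rye: go left to daisy.
      At daisy: no left child.
      At daisy: go right to ash.
        At ash: go left to hop.
          hop is a leaf — visit hop.
        At ash: go right to poppy.
          At poppy: no left child.
          At poppy: go right to pear.
            pear is a leaf — visit pear.
          Visit poppy.
        Visit ash.
      Visit daisy.
    At rye: go right to ivy.
      ivy is a leaf — visit ivy.
    Visit rye.
  Visit rose.
Visit lime.
Full post-order sequence: hop, pear, poppy, ash, daisy, ivy, rye, rose, lime.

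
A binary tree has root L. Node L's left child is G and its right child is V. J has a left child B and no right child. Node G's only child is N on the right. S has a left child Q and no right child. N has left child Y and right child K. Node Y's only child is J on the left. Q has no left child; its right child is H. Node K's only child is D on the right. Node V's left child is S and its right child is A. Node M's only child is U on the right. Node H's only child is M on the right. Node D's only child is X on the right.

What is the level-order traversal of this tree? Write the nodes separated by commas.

Level-order visits nodes level by level from the root, left to right within each level.
Level 0: L
Level 1: G, V
Level 2: N, S, A
Level 3: Y, K, Q
Level 4: J, D, H
Level 5: B, X, M
Level 6: U

L, G, V, N, S, A, Y, K, Q, J, D, H, B, X, M, U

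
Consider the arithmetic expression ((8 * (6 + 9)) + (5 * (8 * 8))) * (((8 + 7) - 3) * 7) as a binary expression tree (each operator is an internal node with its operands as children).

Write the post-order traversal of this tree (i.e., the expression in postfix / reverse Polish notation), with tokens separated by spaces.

8 6 9 + * 5 8 8 * * + 8 7 + 3 - 7 * *

Post-order on an expression tree gives postfix notation: for each operator, emit left operand, right operand, then the operator.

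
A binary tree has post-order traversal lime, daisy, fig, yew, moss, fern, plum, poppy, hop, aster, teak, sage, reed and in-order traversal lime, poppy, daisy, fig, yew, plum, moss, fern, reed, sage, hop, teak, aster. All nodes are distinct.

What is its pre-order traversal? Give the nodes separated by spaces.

The last element of post-order is the root; it splits in-order into left and right subtrees.
Root reed: left subtree has 8 nodes {lime, poppy, daisy, fig, yew, plum, moss, fern}, right has 4 {sage, hop, teak, aster}.
  Root poppy: left subtree has 1 node {lime}, right has 6 {daisy, fig, yew, plum, moss, fern}.
    Root plum: left subtree has 3 nodes {daisy, fig, yew}, right has 2 {moss, fern}.
      Root yew: left subtree has 2 nodes {daisy, fig}, right has 0 { }.
        Root fig: left subtree has 1 node {daisy}, right has 0 { }.
      Root fern: left subtree has 1 node {moss}, right has 0 { }.
  Root sage: left subtree has 0 nodes { }, right has 3 {hop, teak, aster}.
    Root teak: left subtree has 1 node {hop}, right has 1 {aster}.

reed poppy lime plum yew fig daisy fern moss sage teak hop aster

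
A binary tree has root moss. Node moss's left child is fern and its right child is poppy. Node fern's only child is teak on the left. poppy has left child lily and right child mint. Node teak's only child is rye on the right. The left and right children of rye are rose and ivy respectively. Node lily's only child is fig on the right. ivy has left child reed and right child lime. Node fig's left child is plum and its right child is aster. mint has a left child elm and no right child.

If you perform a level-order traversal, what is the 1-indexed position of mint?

Level-order visits nodes level by level from the root, left to right within each level.
Level 0: moss
Level 1: fern, poppy
Level 2: teak, lily, mint
Level 3: rye, fig, elm
Level 4: rose, ivy, plum, aster
Level 5: reed, lime
Full level-order sequence: moss, fern, poppy, teak, lily, mint, rye, fig, elm, rose, ivy, plum, aster, reed, lime.

6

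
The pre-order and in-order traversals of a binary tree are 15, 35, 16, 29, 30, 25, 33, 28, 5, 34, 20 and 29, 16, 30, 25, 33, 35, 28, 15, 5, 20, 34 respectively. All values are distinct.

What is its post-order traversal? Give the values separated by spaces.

The first element of pre-order is the root; it splits in-order into left and right subtrees.
Root 15: left subtree has 7 nodes {29, 16, 30, 25, 33, 35, 28}, right has 3 {5, 20, 34}.
  Root 35: left subtree has 5 nodes {29, 16, 30, 25, 33}, right has 1 {28}.
    Root 16: left subtree has 1 node {29}, right has 3 {30, 25, 33}.
      Root 30: left subtree has 0 nodes { }, right has 2 {25, 33}.
        Root 25: left subtree has 0 nodes { }, right has 1 {33}.
  Root 5: left subtree has 0 nodes { }, right has 2 {20, 34}.
    Root 34: left subtree has 1 node {20}, right has 0 { }.

29 33 25 30 16 28 35 20 34 5 15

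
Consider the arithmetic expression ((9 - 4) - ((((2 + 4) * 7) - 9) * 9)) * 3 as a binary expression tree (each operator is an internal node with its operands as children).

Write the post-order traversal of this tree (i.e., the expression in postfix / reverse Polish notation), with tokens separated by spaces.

Post-order on an expression tree gives postfix notation: for each operator, emit left operand, right operand, then the operator.

9 4 - 2 4 + 7 * 9 - 9 * - 3 *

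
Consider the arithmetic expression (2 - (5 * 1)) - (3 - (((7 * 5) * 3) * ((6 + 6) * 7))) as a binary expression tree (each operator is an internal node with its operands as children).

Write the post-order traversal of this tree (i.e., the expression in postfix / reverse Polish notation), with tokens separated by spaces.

Post-order on an expression tree gives postfix notation: for each operator, emit left operand, right operand, then the operator.

2 5 1 * - 3 7 5 * 3 * 6 6 + 7 * * - -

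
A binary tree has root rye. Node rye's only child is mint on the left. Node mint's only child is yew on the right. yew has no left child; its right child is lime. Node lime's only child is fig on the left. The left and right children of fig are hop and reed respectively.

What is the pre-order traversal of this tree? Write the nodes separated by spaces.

rye mint yew lime fig hop reed

Pre-order visits the node, then its left subtree, then its right subtree.
Visit rye.
At rye: go left to mint.
  Visit mint.
  At mint: no left child.
  At mint: go right to yew.
    Visit yew.
    At yew: no left child.
    At yew: go right to lime.
      Visit lime.
      At lime: go left to fig.
        Visit fig.
        At fig: go left to hop.
          hop is a leaf — visit hop.
        At fig: go right to reed.
          reed is a leaf — visit reed.
      At lime: no right child.
At rye: no right child.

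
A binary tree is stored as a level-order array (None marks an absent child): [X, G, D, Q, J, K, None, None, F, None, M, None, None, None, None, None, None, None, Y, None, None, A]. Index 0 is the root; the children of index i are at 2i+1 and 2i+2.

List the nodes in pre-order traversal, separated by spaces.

X G Q F Y J M A D K

Pre-order visits the node, then its left subtree, then its right subtree.
Visit X.
At X: go left to G.
  Visit G.
  At G: go left to Q.
    Visit Q.
    At Q: no left child.
    At Q: go right to F.
      Visit F.
      At F: no left child.
      At F: go right to Y.
        Y is a leaf — visit Y.
  At G: go right to J.
    Visit J.
    At J: no left child.
    At J: go right to M.
      Visit M.
      At M: go left to A.
        A is a leaf — visit A.
      At M: no right child.
At X: go right to D.
  Visit D.
  At D: go left to K.
    K is a leaf — visit K.
  At D: no right child.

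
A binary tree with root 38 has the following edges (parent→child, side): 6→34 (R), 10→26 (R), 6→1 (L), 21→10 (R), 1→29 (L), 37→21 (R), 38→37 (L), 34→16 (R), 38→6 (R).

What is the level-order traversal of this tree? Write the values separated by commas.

Level-order visits nodes level by level from the root, left to right within each level.
Level 0: 38
Level 1: 37, 6
Level 2: 21, 1, 34
Level 3: 10, 29, 16
Level 4: 26

38, 37, 6, 21, 1, 34, 10, 29, 16, 26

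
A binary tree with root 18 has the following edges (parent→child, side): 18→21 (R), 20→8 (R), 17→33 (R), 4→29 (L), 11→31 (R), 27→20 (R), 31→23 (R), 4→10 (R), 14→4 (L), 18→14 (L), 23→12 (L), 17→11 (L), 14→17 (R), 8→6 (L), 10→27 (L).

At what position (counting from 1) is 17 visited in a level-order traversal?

Level-order visits nodes level by level from the root, left to right within each level.
Level 0: 18
Level 1: 14, 21
Level 2: 4, 17
Level 3: 29, 10, 11, 33
Level 4: 27, 31
Level 5: 20, 23
Level 6: 8, 12
Level 7: 6
Full level-order sequence: 18, 14, 21, 4, 17, 29, 10, 11, 33, 27, 31, 20, 23, 8, 12, 6.

5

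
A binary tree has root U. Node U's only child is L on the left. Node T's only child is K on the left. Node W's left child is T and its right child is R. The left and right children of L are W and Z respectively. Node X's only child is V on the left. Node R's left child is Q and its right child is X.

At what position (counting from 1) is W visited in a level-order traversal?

Level-order visits nodes level by level from the root, left to right within each level.
Level 0: U
Level 1: L
Level 2: W, Z
Level 3: T, R
Level 4: K, Q, X
Level 5: V
Full level-order sequence: U, L, W, Z, T, R, K, Q, X, V.

3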